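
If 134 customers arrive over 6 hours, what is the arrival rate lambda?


lambda = total arrivals / time = 134 / 6 = 22.33 per hour

22.33 per hour


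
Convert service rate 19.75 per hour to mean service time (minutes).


Mean service time = 60/mu = 60/19.75 = 3.04 minutes

3.04 minutes


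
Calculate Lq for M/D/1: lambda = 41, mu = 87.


M/D/1: Lq = rho^2 / (2*(1-rho)) where rho = 41/87; Lq = 0.21

0.21


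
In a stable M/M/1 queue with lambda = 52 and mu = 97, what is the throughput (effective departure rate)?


For a stable queue (lambda < mu), throughput = lambda = 52 per hour

52 per hour


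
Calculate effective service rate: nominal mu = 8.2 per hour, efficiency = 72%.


Effective rate = mu * efficiency = 8.2 * 0.72 = 5.9 per hour

5.9 per hour


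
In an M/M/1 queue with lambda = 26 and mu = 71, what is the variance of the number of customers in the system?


rho = 26/71; Var(N) = rho/(1-rho)^2 = 0.91

0.91


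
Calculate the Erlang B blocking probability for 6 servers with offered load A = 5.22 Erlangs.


B(N,A) = (A^N/N!) / sum(A^k/k!, k=0..N) with N=6, A=5.22 = 0.2083

0.2083


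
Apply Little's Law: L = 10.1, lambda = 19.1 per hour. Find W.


W = L / lambda = 10.1 / 19.1 = 0.5288 hours

0.5288 hours


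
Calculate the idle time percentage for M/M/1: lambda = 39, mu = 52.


Idle fraction = (1 - rho) * 100 = (1 - 39/52) * 100 = 25.0%

25.0%


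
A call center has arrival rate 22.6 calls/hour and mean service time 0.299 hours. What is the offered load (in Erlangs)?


Offered load a = lambda * E[S] = 22.6 * 0.299 = 6.76 Erlangs

6.76 Erlangs


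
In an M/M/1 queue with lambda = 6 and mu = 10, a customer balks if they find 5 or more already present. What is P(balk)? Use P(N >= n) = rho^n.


P(N >= 5) = rho^5 = (6/10)^5 = 0.0778

0.0778


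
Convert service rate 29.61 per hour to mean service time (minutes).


Mean service time = 60/mu = 60/29.61 = 2.03 minutes

2.03 minutes


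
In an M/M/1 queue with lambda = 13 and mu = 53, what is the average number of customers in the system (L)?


rho = 13/53; L = rho/(1-rho) = 0.33

0.33


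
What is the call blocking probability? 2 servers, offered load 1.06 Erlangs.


B(N,A) = (A^N/N!) / sum(A^k/k!, k=0..N) with N=2, A=1.06 = 0.2143

0.2143


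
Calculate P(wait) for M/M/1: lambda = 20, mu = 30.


P(wait) = rho = lambda/mu = 20/30 = 0.6667

0.6667


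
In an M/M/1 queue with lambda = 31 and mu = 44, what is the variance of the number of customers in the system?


rho = 31/44; Var(N) = rho/(1-rho)^2 = 8.07

8.07


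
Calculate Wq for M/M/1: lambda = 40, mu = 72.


rho = 40/72; Wq = rho/(mu - lambda) = 0.0174 hours

0.0174 hours


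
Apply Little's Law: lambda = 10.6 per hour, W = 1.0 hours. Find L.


L = lambda * W = 10.6 * 1.0 = 10.6

10.6


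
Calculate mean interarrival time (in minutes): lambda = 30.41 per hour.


Mean interarrival time = 60/lambda = 60/30.41 = 1.97 minutes

1.97 minutes


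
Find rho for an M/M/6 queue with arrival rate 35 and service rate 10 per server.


rho = lambda/(c*mu) = 35/(6*10) = 0.5833

0.5833


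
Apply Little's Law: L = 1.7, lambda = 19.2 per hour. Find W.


W = L / lambda = 1.7 / 19.2 = 0.0885 hours

0.0885 hours


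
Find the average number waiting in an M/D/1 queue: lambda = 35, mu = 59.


M/D/1: Lq = rho^2 / (2*(1-rho)) where rho = 35/59; Lq = 0.43

0.43


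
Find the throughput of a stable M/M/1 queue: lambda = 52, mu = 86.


For a stable queue (lambda < mu), throughput = lambda = 52 per hour

52 per hour


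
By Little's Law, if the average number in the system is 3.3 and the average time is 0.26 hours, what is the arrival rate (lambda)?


lambda = L / W = 3.3 / 0.26 = 12.69 per hour

12.69 per hour


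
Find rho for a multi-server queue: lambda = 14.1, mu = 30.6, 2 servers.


rho = lambda / (c * mu) = 14.1 / (2 * 30.6) = 0.2304

0.2304


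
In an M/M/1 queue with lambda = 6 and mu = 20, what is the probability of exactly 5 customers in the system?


rho = 6/20; P(n) = (1-rho)*rho^n = (1-6/20)*(6/20)^5 = 0.0017

0.0017


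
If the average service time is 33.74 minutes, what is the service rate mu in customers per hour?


mu = 60 / avg_service_time = 60 / 33.74 = 1.78 per hour

1.78 per hour


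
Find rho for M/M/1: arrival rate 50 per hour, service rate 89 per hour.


rho = lambda/mu = 50/89 = 0.5618

0.5618


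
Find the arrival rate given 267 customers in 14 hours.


lambda = total arrivals / time = 267 / 14 = 19.07 per hour

19.07 per hour


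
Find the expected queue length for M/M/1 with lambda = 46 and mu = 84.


rho = 46/84; Lq = rho^2/(1-rho) = 0.66

0.66


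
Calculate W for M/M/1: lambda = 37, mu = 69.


W = 1/(mu - lambda) = 1/(69 - 37) = 0.0313 hours

0.0313 hours


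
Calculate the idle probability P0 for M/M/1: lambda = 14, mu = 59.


P0 = 1 - rho = 1 - 14/59 = 0.7627

0.7627


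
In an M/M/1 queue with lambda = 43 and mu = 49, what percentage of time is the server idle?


Idle fraction = (1 - rho) * 100 = (1 - 43/49) * 100 = 12.2%

12.2%


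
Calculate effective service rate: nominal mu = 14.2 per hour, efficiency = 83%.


Effective rate = mu * efficiency = 14.2 * 0.83 = 11.79 per hour

11.79 per hour


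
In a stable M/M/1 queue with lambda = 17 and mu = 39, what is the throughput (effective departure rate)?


For a stable queue (lambda < mu), throughput = lambda = 17 per hour

17 per hour


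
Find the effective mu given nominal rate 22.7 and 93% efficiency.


Effective rate = mu * efficiency = 22.7 * 0.93 = 21.11 per hour

21.11 per hour


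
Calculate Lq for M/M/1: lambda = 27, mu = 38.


rho = 27/38; Lq = rho^2/(1-rho) = 1.74

1.74


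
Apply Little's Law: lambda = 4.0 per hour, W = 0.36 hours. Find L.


L = lambda * W = 4.0 * 0.36 = 1.44

1.44


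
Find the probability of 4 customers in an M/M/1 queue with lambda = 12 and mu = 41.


rho = 12/41; P(n) = (1-rho)*rho^n = (1-12/41)*(12/41)^4 = 0.0052

0.0052


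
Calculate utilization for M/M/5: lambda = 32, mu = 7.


rho = lambda/(c*mu) = 32/(5*7) = 0.9143

0.9143


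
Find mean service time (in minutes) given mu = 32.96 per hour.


Mean service time = 60/mu = 60/32.96 = 1.82 minutes

1.82 minutes


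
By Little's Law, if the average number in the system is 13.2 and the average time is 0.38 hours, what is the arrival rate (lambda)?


lambda = L / W = 13.2 / 0.38 = 34.74 per hour

34.74 per hour


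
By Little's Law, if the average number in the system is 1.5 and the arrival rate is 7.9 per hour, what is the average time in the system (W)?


W = L / lambda = 1.5 / 7.9 = 0.1899 hours

0.1899 hours


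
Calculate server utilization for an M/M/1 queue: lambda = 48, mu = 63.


rho = lambda/mu = 48/63 = 0.7619

0.7619


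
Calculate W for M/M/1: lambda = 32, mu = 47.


W = 1/(mu - lambda) = 1/(47 - 32) = 0.0667 hours

0.0667 hours


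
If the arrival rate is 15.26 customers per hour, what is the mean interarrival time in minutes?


Mean interarrival time = 60/lambda = 60/15.26 = 3.93 minutes

3.93 minutes


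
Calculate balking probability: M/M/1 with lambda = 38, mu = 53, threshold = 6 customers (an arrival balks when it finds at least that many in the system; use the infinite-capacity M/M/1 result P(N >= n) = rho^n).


P(N >= 6) = rho^6 = (38/53)^6 = 0.1358

0.1358


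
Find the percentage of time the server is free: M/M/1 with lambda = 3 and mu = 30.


Idle fraction = (1 - rho) * 100 = (1 - 3/30) * 100 = 90.0%

90.0%


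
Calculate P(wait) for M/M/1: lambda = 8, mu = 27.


P(wait) = rho = lambda/mu = 8/27 = 0.2963

0.2963


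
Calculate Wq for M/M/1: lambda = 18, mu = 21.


rho = 18/21; Wq = rho/(mu - lambda) = 0.2857 hours

0.2857 hours


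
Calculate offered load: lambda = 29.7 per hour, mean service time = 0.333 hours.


Offered load a = lambda * E[S] = 29.7 * 0.333 = 9.89 Erlangs

9.89 Erlangs


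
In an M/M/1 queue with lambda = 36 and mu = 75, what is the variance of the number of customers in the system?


rho = 36/75; Var(N) = rho/(1-rho)^2 = 1.78

1.78


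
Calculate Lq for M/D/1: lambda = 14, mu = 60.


M/D/1: Lq = rho^2 / (2*(1-rho)) where rho = 14/60; Lq = 0.04

0.04


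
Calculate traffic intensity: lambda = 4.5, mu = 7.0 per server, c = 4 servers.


rho = lambda / (c * mu) = 4.5 / (4 * 7.0) = 0.1607

0.1607


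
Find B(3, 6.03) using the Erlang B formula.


B(N,A) = (A^N/N!) / sum(A^k/k!, k=0..N) with N=3, A=6.03 = 0.5918

0.5918


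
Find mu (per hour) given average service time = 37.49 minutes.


mu = 60 / avg_service_time = 60 / 37.49 = 1.6 per hour

1.6 per hour


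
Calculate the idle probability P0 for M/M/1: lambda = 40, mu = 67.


P0 = 1 - rho = 1 - 40/67 = 0.403

0.403


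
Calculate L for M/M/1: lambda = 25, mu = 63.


rho = 25/63; L = rho/(1-rho) = 0.66

0.66


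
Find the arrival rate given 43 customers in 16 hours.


lambda = total arrivals / time = 43 / 16 = 2.69 per hour

2.69 per hour


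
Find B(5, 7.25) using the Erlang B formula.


B(N,A) = (A^N/N!) / sum(A^k/k!, k=0..N) with N=5, A=7.25 = 0.4392

0.4392


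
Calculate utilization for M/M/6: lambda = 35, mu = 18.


rho = lambda/(c*mu) = 35/(6*18) = 0.3241

0.3241


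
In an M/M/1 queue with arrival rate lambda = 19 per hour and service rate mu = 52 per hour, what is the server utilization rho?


rho = lambda/mu = 19/52 = 0.3654

0.3654


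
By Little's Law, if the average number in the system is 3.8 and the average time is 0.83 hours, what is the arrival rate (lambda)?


lambda = L / W = 3.8 / 0.83 = 4.58 per hour

4.58 per hour


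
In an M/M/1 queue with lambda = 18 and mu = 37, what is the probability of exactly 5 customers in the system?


rho = 18/37; P(n) = (1-rho)*rho^n = (1-18/37)*(18/37)^5 = 0.014

0.014


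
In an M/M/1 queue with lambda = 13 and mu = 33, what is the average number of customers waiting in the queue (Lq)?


rho = 13/33; Lq = rho^2/(1-rho) = 0.26

0.26


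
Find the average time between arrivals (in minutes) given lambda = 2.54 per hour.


Mean interarrival time = 60/lambda = 60/2.54 = 23.62 minutes

23.62 minutes


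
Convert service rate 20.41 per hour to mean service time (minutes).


Mean service time = 60/mu = 60/20.41 = 2.94 minutes

2.94 minutes


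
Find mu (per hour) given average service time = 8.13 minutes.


mu = 60 / avg_service_time = 60 / 8.13 = 7.38 per hour

7.38 per hour


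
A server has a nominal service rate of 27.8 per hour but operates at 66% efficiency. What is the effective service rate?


Effective rate = mu * efficiency = 27.8 * 0.66 = 18.35 per hour

18.35 per hour


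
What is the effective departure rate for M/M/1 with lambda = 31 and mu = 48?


For a stable queue (lambda < mu), throughput = lambda = 31 per hour

31 per hour


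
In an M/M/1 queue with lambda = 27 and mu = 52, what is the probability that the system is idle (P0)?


P0 = 1 - rho = 1 - 27/52 = 0.4808

0.4808


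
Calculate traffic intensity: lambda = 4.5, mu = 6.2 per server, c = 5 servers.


rho = lambda / (c * mu) = 4.5 / (5 * 6.2) = 0.1452

0.1452


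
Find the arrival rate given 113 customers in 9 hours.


lambda = total arrivals / time = 113 / 9 = 12.56 per hour

12.56 per hour


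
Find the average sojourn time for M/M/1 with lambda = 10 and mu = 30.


W = 1/(mu - lambda) = 1/(30 - 10) = 0.05 hours

0.05 hours


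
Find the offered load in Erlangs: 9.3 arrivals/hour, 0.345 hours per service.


Offered load a = lambda * E[S] = 9.3 * 0.345 = 3.21 Erlangs

3.21 Erlangs


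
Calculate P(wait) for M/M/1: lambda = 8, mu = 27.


P(wait) = rho = lambda/mu = 8/27 = 0.2963

0.2963


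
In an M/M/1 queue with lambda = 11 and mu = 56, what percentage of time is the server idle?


Idle fraction = (1 - rho) * 100 = (1 - 11/56) * 100 = 80.4%

80.4%


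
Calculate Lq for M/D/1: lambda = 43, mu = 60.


M/D/1: Lq = rho^2 / (2*(1-rho)) where rho = 43/60; Lq = 0.91

0.91


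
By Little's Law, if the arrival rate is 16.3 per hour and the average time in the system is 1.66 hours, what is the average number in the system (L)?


L = lambda * W = 16.3 * 1.66 = 27.06

27.06


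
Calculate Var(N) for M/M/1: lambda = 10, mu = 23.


rho = 10/23; Var(N) = rho/(1-rho)^2 = 1.36

1.36


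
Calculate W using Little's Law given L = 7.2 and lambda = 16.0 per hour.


W = L / lambda = 7.2 / 16.0 = 0.45 hours

0.45 hours


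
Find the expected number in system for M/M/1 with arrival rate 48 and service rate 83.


rho = 48/83; L = rho/(1-rho) = 1.37

1.37


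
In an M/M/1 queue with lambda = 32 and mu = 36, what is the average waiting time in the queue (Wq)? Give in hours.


rho = 32/36; Wq = rho/(mu - lambda) = 0.2222 hours

0.2222 hours


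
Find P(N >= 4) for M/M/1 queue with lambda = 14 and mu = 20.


P(N >= 4) = rho^4 = (14/20)^4 = 0.2401

0.2401


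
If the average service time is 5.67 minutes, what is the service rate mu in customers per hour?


mu = 60 / avg_service_time = 60 / 5.67 = 10.58 per hour

10.58 per hour


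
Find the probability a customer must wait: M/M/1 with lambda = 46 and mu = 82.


P(wait) = rho = lambda/mu = 46/82 = 0.561

0.561


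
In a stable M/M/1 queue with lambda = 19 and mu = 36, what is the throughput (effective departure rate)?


For a stable queue (lambda < mu), throughput = lambda = 19 per hour

19 per hour


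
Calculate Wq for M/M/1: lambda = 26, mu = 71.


rho = 26/71; Wq = rho/(mu - lambda) = 0.0081 hours

0.0081 hours


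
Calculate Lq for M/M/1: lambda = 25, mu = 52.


rho = 25/52; Lq = rho^2/(1-rho) = 0.45

0.45


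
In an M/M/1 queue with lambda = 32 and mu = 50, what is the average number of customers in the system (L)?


rho = 32/50; L = rho/(1-rho) = 1.78

1.78


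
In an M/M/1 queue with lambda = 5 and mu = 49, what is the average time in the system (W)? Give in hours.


W = 1/(mu - lambda) = 1/(49 - 5) = 0.0227 hours

0.0227 hours


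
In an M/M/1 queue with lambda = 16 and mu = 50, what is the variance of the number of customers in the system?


rho = 16/50; Var(N) = rho/(1-rho)^2 = 0.69

0.69


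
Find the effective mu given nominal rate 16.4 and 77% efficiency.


Effective rate = mu * efficiency = 16.4 * 0.77 = 12.63 per hour

12.63 per hour


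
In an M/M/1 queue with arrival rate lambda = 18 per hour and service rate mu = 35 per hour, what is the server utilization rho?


rho = lambda/mu = 18/35 = 0.5143

0.5143


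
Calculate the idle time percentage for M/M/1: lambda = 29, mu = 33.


Idle fraction = (1 - rho) * 100 = (1 - 29/33) * 100 = 12.1%

12.1%


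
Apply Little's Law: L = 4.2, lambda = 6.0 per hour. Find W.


W = L / lambda = 4.2 / 6.0 = 0.7 hours

0.7 hours


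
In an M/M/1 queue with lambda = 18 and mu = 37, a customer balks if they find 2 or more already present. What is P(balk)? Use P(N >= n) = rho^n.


P(N >= 2) = rho^2 = (18/37)^2 = 0.2367

0.2367


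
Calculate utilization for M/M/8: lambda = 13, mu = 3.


rho = lambda/(c*mu) = 13/(8*3) = 0.5417

0.5417


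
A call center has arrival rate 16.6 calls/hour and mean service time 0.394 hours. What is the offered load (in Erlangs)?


Offered load a = lambda * E[S] = 16.6 * 0.394 = 6.54 Erlangs

6.54 Erlangs


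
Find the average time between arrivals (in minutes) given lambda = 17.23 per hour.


Mean interarrival time = 60/lambda = 60/17.23 = 3.48 minutes

3.48 minutes


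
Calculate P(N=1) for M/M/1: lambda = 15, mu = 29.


rho = 15/29; P(n) = (1-rho)*rho^n = (1-15/29)*(15/29)^1 = 0.2497

0.2497


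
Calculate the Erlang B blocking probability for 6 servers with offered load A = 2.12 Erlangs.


B(N,A) = (A^N/N!) / sum(A^k/k!, k=0..N) with N=6, A=2.12 = 0.0152

0.0152


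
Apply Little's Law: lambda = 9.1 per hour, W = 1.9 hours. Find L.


L = lambda * W = 9.1 * 1.9 = 17.29

17.29


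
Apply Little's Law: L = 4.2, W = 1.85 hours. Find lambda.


lambda = L / W = 4.2 / 1.85 = 2.27 per hour

2.27 per hour


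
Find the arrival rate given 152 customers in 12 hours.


lambda = total arrivals / time = 152 / 12 = 12.67 per hour

12.67 per hour


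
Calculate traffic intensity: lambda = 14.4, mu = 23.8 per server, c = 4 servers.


rho = lambda / (c * mu) = 14.4 / (4 * 23.8) = 0.1513

0.1513


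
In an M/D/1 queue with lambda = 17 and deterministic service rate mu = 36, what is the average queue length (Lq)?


M/D/1: Lq = rho^2 / (2*(1-rho)) where rho = 17/36; Lq = 0.21

0.21


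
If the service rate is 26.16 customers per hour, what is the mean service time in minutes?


Mean service time = 60/mu = 60/26.16 = 2.29 minutes

2.29 minutes


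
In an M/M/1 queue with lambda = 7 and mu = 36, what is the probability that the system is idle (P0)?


P0 = 1 - rho = 1 - 7/36 = 0.8056

0.8056


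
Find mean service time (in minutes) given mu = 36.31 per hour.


Mean service time = 60/mu = 60/36.31 = 1.65 minutes

1.65 minutes


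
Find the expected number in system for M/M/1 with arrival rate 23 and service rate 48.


rho = 23/48; L = rho/(1-rho) = 0.92

0.92


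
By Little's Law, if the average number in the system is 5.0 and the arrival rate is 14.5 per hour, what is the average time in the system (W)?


W = L / lambda = 5.0 / 14.5 = 0.3448 hours

0.3448 hours


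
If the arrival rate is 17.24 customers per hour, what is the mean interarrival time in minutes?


Mean interarrival time = 60/lambda = 60/17.24 = 3.48 minutes

3.48 minutes


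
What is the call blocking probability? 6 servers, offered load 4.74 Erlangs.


B(N,A) = (A^N/N!) / sum(A^k/k!, k=0..N) with N=6, A=4.74 = 0.1723

0.1723


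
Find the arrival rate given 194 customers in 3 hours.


lambda = total arrivals / time = 194 / 3 = 64.67 per hour

64.67 per hour


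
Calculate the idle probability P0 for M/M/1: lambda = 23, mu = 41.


P0 = 1 - rho = 1 - 23/41 = 0.439

0.439


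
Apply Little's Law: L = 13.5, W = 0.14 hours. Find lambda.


lambda = L / W = 13.5 / 0.14 = 96.43 per hour

96.43 per hour


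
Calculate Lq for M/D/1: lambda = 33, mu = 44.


M/D/1: Lq = rho^2 / (2*(1-rho)) where rho = 33/44; Lq = 1.13

1.13


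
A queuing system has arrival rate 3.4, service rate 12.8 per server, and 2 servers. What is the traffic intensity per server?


rho = lambda / (c * mu) = 3.4 / (2 * 12.8) = 0.1328

0.1328


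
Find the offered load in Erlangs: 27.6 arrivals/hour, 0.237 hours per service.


Offered load a = lambda * E[S] = 27.6 * 0.237 = 6.54 Erlangs

6.54 Erlangs


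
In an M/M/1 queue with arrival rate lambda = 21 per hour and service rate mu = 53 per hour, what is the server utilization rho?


rho = lambda/mu = 21/53 = 0.3962

0.3962


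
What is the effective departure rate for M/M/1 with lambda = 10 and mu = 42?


For a stable queue (lambda < mu), throughput = lambda = 10 per hour

10 per hour


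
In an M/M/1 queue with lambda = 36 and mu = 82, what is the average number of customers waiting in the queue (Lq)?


rho = 36/82; Lq = rho^2/(1-rho) = 0.34

0.34


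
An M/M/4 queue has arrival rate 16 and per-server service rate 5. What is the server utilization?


rho = lambda/(c*mu) = 16/(4*5) = 0.8

0.8


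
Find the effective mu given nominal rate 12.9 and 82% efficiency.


Effective rate = mu * efficiency = 12.9 * 0.82 = 10.58 per hour

10.58 per hour


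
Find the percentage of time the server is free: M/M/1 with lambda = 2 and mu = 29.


Idle fraction = (1 - rho) * 100 = (1 - 2/29) * 100 = 93.1%

93.1%


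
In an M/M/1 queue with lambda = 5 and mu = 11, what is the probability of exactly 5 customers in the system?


rho = 5/11; P(n) = (1-rho)*rho^n = (1-5/11)*(5/11)^5 = 0.0106

0.0106


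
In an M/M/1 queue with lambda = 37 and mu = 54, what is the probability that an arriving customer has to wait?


P(wait) = rho = lambda/mu = 37/54 = 0.6852

0.6852


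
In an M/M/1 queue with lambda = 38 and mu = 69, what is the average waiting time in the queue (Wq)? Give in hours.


rho = 38/69; Wq = rho/(mu - lambda) = 0.0178 hours

0.0178 hours


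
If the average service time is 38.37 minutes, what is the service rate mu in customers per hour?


mu = 60 / avg_service_time = 60 / 38.37 = 1.56 per hour

1.56 per hour


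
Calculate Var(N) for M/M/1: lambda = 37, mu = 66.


rho = 37/66; Var(N) = rho/(1-rho)^2 = 2.9

2.9


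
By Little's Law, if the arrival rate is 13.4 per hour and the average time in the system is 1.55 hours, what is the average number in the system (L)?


L = lambda * W = 13.4 * 1.55 = 20.77

20.77


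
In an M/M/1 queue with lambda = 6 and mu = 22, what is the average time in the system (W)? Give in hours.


W = 1/(mu - lambda) = 1/(22 - 6) = 0.0625 hours

0.0625 hours


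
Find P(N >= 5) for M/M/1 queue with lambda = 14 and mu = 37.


P(N >= 5) = rho^5 = (14/37)^5 = 0.0078

0.0078


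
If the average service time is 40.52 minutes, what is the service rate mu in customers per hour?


mu = 60 / avg_service_time = 60 / 40.52 = 1.48 per hour

1.48 per hour


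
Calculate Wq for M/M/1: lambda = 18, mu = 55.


rho = 18/55; Wq = rho/(mu - lambda) = 0.0088 hours

0.0088 hours


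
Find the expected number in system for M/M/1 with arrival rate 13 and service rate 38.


rho = 13/38; L = rho/(1-rho) = 0.52

0.52


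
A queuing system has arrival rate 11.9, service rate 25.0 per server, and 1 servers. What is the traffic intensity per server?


rho = lambda / (c * mu) = 11.9 / (1 * 25.0) = 0.476

0.476


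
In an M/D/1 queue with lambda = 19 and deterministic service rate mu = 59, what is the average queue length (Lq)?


M/D/1: Lq = rho^2 / (2*(1-rho)) where rho = 19/59; Lq = 0.08

0.08


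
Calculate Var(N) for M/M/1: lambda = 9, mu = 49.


rho = 9/49; Var(N) = rho/(1-rho)^2 = 0.28

0.28


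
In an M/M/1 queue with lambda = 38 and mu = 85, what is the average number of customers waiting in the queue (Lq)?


rho = 38/85; Lq = rho^2/(1-rho) = 0.36

0.36


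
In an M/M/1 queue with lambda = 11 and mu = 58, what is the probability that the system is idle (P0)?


P0 = 1 - rho = 1 - 11/58 = 0.8103

0.8103


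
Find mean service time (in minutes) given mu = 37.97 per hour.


Mean service time = 60/mu = 60/37.97 = 1.58 minutes

1.58 minutes


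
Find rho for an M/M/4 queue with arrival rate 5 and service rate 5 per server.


rho = lambda/(c*mu) = 5/(4*5) = 0.25

0.25


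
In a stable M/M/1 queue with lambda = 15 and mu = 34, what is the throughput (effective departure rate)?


For a stable queue (lambda < mu), throughput = lambda = 15 per hour

15 per hour


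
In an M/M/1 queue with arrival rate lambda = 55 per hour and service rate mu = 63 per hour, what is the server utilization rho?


rho = lambda/mu = 55/63 = 0.873

0.873


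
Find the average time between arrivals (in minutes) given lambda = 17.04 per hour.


Mean interarrival time = 60/lambda = 60/17.04 = 3.52 minutes

3.52 minutes


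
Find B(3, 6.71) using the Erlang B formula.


B(N,A) = (A^N/N!) / sum(A^k/k!, k=0..N) with N=3, A=6.71 = 0.6249

0.6249


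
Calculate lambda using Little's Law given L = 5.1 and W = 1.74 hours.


lambda = L / W = 5.1 / 1.74 = 2.93 per hour

2.93 per hour


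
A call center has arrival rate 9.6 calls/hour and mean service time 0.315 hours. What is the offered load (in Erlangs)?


Offered load a = lambda * E[S] = 9.6 * 0.315 = 3.02 Erlangs

3.02 Erlangs


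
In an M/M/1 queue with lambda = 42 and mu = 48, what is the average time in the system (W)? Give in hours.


W = 1/(mu - lambda) = 1/(48 - 42) = 0.1667 hours

0.1667 hours


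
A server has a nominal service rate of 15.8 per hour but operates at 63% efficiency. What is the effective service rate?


Effective rate = mu * efficiency = 15.8 * 0.63 = 9.95 per hour

9.95 per hour


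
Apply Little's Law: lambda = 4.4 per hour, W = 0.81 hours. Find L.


L = lambda * W = 4.4 * 0.81 = 3.56

3.56


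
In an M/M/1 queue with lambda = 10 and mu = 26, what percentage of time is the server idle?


Idle fraction = (1 - rho) * 100 = (1 - 10/26) * 100 = 61.5%

61.5%


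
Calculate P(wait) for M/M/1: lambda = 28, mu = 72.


P(wait) = rho = lambda/mu = 28/72 = 0.3889

0.3889


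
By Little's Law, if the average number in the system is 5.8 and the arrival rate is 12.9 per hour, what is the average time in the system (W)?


W = L / lambda = 5.8 / 12.9 = 0.4496 hours

0.4496 hours


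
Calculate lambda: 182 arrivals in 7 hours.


lambda = total arrivals / time = 182 / 7 = 26.0 per hour

26.0 per hour


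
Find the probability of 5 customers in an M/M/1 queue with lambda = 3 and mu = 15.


rho = 3/15; P(n) = (1-rho)*rho^n = (1-3/15)*(3/15)^5 = 0.0003

0.0003


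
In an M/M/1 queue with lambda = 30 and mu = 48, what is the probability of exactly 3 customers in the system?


rho = 30/48; P(n) = (1-rho)*rho^n = (1-30/48)*(30/48)^3 = 0.0916

0.0916


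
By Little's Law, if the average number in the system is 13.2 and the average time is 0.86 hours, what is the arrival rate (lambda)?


lambda = L / W = 13.2 / 0.86 = 15.35 per hour

15.35 per hour


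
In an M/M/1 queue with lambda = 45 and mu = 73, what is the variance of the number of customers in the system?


rho = 45/73; Var(N) = rho/(1-rho)^2 = 4.19

4.19


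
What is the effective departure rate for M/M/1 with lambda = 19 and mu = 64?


For a stable queue (lambda < mu), throughput = lambda = 19 per hour

19 per hour


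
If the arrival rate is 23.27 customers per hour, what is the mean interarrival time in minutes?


Mean interarrival time = 60/lambda = 60/23.27 = 2.58 minutes

2.58 minutes


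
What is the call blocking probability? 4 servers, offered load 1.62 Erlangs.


B(N,A) = (A^N/N!) / sum(A^k/k!, k=0..N) with N=4, A=1.62 = 0.0582

0.0582


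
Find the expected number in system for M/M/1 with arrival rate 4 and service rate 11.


rho = 4/11; L = rho/(1-rho) = 0.57

0.57


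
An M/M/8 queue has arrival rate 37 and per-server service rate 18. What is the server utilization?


rho = lambda/(c*mu) = 37/(8*18) = 0.2569

0.2569


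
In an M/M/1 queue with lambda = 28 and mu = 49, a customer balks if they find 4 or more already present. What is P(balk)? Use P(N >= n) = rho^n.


P(N >= 4) = rho^4 = (28/49)^4 = 0.1066

0.1066


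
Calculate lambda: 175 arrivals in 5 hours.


lambda = total arrivals / time = 175 / 5 = 35.0 per hour

35.0 per hour


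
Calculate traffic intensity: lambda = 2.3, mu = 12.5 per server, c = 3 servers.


rho = lambda / (c * mu) = 2.3 / (3 * 12.5) = 0.0613

0.0613


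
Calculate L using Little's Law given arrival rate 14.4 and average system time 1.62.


L = lambda * W = 14.4 * 1.62 = 23.33

23.33


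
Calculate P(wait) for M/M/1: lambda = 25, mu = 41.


P(wait) = rho = lambda/mu = 25/41 = 0.6098

0.6098


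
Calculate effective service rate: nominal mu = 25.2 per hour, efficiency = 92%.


Effective rate = mu * efficiency = 25.2 * 0.92 = 23.18 per hour

23.18 per hour


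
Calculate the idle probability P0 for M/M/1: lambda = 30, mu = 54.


P0 = 1 - rho = 1 - 30/54 = 0.4444

0.4444


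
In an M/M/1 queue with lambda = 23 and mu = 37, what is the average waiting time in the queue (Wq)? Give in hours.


rho = 23/37; Wq = rho/(mu - lambda) = 0.0444 hours

0.0444 hours


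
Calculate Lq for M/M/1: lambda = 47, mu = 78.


rho = 47/78; Lq = rho^2/(1-rho) = 0.91

0.91


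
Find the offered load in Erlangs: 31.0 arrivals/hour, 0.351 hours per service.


Offered load a = lambda * E[S] = 31.0 * 0.351 = 10.88 Erlangs

10.88 Erlangs


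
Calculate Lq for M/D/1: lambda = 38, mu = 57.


M/D/1: Lq = rho^2 / (2*(1-rho)) where rho = 38/57; Lq = 0.67

0.67


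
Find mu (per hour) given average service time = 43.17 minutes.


mu = 60 / avg_service_time = 60 / 43.17 = 1.39 per hour

1.39 per hour


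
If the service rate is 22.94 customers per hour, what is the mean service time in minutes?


Mean service time = 60/mu = 60/22.94 = 2.62 minutes

2.62 minutes


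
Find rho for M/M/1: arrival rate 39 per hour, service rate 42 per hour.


rho = lambda/mu = 39/42 = 0.9286

0.9286


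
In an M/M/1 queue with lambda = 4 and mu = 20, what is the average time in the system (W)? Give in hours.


W = 1/(mu - lambda) = 1/(20 - 4) = 0.0625 hours

0.0625 hours


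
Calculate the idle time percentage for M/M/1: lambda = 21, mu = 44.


Idle fraction = (1 - rho) * 100 = (1 - 21/44) * 100 = 52.3%

52.3%


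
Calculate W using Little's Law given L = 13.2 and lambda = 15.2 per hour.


W = L / lambda = 13.2 / 15.2 = 0.8684 hours

0.8684 hours


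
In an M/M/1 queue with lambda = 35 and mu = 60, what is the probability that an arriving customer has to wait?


P(wait) = rho = lambda/mu = 35/60 = 0.5833

0.5833


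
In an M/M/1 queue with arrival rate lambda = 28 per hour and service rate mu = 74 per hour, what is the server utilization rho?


rho = lambda/mu = 28/74 = 0.3784

0.3784


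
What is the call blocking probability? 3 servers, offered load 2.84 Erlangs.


B(N,A) = (A^N/N!) / sum(A^k/k!, k=0..N) with N=3, A=2.84 = 0.3266

0.3266


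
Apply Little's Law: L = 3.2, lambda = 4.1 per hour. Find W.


W = L / lambda = 3.2 / 4.1 = 0.7805 hours

0.7805 hours


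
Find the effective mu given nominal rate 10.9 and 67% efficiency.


Effective rate = mu * efficiency = 10.9 * 0.67 = 7.3 per hour

7.3 per hour


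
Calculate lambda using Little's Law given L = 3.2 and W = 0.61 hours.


lambda = L / W = 3.2 / 0.61 = 5.25 per hour

5.25 per hour


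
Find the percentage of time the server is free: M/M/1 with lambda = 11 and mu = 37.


Idle fraction = (1 - rho) * 100 = (1 - 11/37) * 100 = 70.3%

70.3%


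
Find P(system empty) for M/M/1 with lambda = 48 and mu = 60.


P0 = 1 - rho = 1 - 48/60 = 0.2

0.2


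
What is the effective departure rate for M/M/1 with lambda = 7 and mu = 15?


For a stable queue (lambda < mu), throughput = lambda = 7 per hour

7 per hour


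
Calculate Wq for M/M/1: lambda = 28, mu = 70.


rho = 28/70; Wq = rho/(mu - lambda) = 0.0095 hours

0.0095 hours


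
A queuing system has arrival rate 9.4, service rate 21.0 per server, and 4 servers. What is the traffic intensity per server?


rho = lambda / (c * mu) = 9.4 / (4 * 21.0) = 0.1119

0.1119


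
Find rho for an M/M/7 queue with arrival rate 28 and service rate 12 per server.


rho = lambda/(c*mu) = 28/(7*12) = 0.3333

0.3333


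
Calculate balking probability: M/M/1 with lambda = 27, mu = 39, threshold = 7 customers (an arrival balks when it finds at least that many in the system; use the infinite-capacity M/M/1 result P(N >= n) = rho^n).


P(N >= 7) = rho^7 = (27/39)^7 = 0.0762

0.0762


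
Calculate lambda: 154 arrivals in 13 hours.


lambda = total arrivals / time = 154 / 13 = 11.85 per hour

11.85 per hour


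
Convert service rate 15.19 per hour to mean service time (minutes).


Mean service time = 60/mu = 60/15.19 = 3.95 minutes

3.95 minutes


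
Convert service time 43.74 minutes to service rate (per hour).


mu = 60 / avg_service_time = 60 / 43.74 = 1.37 per hour

1.37 per hour


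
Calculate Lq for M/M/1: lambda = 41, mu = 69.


rho = 41/69; Lq = rho^2/(1-rho) = 0.87

0.87


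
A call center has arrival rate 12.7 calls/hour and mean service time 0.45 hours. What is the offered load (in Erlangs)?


Offered load a = lambda * E[S] = 12.7 * 0.45 = 5.72 Erlangs

5.72 Erlangs


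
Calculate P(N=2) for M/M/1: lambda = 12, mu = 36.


rho = 12/36; P(n) = (1-rho)*rho^n = (1-12/36)*(12/36)^2 = 0.0741

0.0741


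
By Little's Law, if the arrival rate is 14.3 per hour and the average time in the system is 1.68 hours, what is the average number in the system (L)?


L = lambda * W = 14.3 * 1.68 = 24.02

24.02


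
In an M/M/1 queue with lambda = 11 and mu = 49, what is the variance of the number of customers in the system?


rho = 11/49; Var(N) = rho/(1-rho)^2 = 0.37

0.37


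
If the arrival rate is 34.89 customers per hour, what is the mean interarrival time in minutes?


Mean interarrival time = 60/lambda = 60/34.89 = 1.72 minutes

1.72 minutes


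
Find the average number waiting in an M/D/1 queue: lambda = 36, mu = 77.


M/D/1: Lq = rho^2 / (2*(1-rho)) where rho = 36/77; Lq = 0.21

0.21


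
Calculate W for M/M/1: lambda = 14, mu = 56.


W = 1/(mu - lambda) = 1/(56 - 14) = 0.0238 hours

0.0238 hours


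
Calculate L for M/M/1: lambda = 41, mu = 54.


rho = 41/54; L = rho/(1-rho) = 3.15

3.15


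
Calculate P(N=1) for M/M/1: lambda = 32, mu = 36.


rho = 32/36; P(n) = (1-rho)*rho^n = (1-32/36)*(32/36)^1 = 0.0988

0.0988


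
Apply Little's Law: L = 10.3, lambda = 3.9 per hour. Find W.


W = L / lambda = 10.3 / 3.9 = 2.641 hours

2.641 hours


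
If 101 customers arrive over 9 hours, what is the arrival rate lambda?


lambda = total arrivals / time = 101 / 9 = 11.22 per hour

11.22 per hour


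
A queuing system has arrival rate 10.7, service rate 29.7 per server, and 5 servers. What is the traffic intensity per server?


rho = lambda / (c * mu) = 10.7 / (5 * 29.7) = 0.0721

0.0721


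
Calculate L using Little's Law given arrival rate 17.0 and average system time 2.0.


L = lambda * W = 17.0 * 2.0 = 34.0

34.0


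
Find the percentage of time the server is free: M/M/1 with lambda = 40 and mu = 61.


Idle fraction = (1 - rho) * 100 = (1 - 40/61) * 100 = 34.4%

34.4%


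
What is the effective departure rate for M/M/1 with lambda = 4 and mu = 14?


For a stable queue (lambda < mu), throughput = lambda = 4 per hour

4 per hour


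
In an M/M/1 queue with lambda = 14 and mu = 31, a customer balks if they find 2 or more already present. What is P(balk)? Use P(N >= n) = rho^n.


P(N >= 2) = rho^2 = (14/31)^2 = 0.204

0.204


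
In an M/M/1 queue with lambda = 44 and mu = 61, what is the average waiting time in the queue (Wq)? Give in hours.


rho = 44/61; Wq = rho/(mu - lambda) = 0.0424 hours

0.0424 hours


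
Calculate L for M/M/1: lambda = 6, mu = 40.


rho = 6/40; L = rho/(1-rho) = 0.18

0.18


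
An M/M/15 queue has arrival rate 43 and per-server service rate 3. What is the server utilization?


rho = lambda/(c*mu) = 43/(15*3) = 0.9556

0.9556


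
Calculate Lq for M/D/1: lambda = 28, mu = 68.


M/D/1: Lq = rho^2 / (2*(1-rho)) where rho = 28/68; Lq = 0.14

0.14


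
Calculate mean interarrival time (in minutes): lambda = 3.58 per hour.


Mean interarrival time = 60/lambda = 60/3.58 = 16.76 minutes

16.76 minutes


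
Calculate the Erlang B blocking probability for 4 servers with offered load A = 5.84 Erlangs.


B(N,A) = (A^N/N!) / sum(A^k/k!, k=0..N) with N=4, A=5.84 = 0.4592

0.4592


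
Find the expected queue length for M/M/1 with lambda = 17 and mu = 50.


rho = 17/50; Lq = rho^2/(1-rho) = 0.18

0.18


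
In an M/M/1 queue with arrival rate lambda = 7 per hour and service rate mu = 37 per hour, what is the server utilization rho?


rho = lambda/mu = 7/37 = 0.1892

0.1892


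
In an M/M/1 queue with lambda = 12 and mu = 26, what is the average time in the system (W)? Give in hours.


W = 1/(mu - lambda) = 1/(26 - 12) = 0.0714 hours

0.0714 hours


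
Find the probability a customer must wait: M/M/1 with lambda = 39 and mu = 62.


P(wait) = rho = lambda/mu = 39/62 = 0.629

0.629


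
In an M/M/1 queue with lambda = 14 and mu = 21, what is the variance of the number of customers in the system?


rho = 14/21; Var(N) = rho/(1-rho)^2 = 6.0

6.0


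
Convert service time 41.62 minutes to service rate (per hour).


mu = 60 / avg_service_time = 60 / 41.62 = 1.44 per hour

1.44 per hour


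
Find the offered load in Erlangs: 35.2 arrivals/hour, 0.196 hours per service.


Offered load a = lambda * E[S] = 35.2 * 0.196 = 6.9 Erlangs

6.9 Erlangs


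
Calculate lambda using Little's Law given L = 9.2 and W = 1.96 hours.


lambda = L / W = 9.2 / 1.96 = 4.69 per hour

4.69 per hour


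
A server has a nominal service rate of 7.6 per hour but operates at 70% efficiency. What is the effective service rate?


Effective rate = mu * efficiency = 7.6 * 0.7 = 5.32 per hour

5.32 per hour


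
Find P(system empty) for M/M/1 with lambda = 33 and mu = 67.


P0 = 1 - rho = 1 - 33/67 = 0.5075

0.5075


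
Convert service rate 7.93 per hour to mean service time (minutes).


Mean service time = 60/mu = 60/7.93 = 7.57 minutes

7.57 minutes


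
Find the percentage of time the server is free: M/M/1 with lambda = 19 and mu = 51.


Idle fraction = (1 - rho) * 100 = (1 - 19/51) * 100 = 62.7%

62.7%


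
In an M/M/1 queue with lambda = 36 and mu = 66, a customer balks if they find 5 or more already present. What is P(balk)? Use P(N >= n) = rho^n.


P(N >= 5) = rho^5 = (36/66)^5 = 0.0483

0.0483


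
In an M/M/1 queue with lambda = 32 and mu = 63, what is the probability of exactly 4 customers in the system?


rho = 32/63; P(n) = (1-rho)*rho^n = (1-32/63)*(32/63)^4 = 0.0328

0.0328


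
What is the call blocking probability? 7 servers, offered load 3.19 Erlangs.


B(N,A) = (A^N/N!) / sum(A^k/k!, k=0..N) with N=7, A=3.19 = 0.0279

0.0279


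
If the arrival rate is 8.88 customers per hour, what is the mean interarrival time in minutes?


Mean interarrival time = 60/lambda = 60/8.88 = 6.76 minutes

6.76 minutes


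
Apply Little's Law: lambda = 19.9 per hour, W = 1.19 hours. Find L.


L = lambda * W = 19.9 * 1.19 = 23.68

23.68


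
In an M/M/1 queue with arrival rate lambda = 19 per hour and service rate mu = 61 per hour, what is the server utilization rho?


rho = lambda/mu = 19/61 = 0.3115

0.3115


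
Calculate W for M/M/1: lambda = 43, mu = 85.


W = 1/(mu - lambda) = 1/(85 - 43) = 0.0238 hours

0.0238 hours


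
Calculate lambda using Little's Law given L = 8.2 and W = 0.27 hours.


lambda = L / W = 8.2 / 0.27 = 30.37 per hour

30.37 per hour


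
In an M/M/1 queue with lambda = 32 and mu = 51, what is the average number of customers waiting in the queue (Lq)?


rho = 32/51; Lq = rho^2/(1-rho) = 1.06

1.06


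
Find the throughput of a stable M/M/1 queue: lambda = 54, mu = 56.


For a stable queue (lambda < mu), throughput = lambda = 54 per hour

54 per hour


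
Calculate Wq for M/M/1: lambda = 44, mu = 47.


rho = 44/47; Wq = rho/(mu - lambda) = 0.3121 hours

0.3121 hours


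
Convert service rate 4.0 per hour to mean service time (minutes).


Mean service time = 60/mu = 60/4.0 = 15.0 minutes

15.0 minutes


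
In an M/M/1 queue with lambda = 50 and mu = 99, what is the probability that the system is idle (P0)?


P0 = 1 - rho = 1 - 50/99 = 0.4949

0.4949


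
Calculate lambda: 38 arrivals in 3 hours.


lambda = total arrivals / time = 38 / 3 = 12.67 per hour

12.67 per hour


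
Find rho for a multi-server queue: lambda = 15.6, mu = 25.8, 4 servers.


rho = lambda / (c * mu) = 15.6 / (4 * 25.8) = 0.1512

0.1512
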